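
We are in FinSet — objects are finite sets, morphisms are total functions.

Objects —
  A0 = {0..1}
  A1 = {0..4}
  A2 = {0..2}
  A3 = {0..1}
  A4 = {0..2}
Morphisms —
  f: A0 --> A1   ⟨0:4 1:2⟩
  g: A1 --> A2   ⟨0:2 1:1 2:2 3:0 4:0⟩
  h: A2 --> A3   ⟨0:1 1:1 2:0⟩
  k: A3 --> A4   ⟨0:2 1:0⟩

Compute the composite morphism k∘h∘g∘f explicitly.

Answer: ⟨0:0 1:2⟩

Trace:
  0 f-->4 g-->0 h-->1 k-->0
  1 f-->2 g-->2 h-->0 k-->2
⟦path⟧: ⟨0:0 1:2⟩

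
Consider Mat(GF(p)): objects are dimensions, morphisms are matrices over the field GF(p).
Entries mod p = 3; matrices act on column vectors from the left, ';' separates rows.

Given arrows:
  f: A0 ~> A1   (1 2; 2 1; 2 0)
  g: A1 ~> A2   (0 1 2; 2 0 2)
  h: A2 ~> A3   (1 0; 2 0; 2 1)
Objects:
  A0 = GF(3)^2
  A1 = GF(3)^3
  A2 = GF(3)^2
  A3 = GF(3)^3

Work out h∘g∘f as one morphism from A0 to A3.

Answer: (0 1; 0 2; 0 0)

Work:
  e0=(1,0) f~>(1,2,2) g~>(0,0) h~>(0,0,0)
  e1=(0,1) f~>(2,1,0) g~>(1,1) h~>(1,2,0)
result: (0 1; 0 2; 0 0)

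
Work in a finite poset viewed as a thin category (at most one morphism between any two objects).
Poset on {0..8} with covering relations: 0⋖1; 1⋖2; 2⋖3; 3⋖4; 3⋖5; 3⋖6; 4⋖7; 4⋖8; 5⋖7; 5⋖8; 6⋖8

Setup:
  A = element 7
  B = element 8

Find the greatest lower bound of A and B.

{x : x⊑A ∧ x⊑B} = {0,1,2,3,4,5}  (A=7, B=8)
  maximal lower bounds 4 and 5 are incomparable: neither 4⊑5 nor 5⊑4
→ no greatest lower bound exists

Answer: NO MEET EXISTS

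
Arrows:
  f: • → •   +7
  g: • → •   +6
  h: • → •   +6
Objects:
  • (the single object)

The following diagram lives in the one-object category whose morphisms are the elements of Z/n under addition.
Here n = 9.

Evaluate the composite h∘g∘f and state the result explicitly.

  0 +7≡7 +6≡4 +6≡1  (mod 9)
result: +1

Answer: +1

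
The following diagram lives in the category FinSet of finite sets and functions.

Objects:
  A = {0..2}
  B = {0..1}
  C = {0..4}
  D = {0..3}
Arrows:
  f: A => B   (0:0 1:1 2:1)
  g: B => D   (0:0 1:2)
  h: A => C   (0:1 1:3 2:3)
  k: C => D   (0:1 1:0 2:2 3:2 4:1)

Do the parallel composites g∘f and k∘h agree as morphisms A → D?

1) trace f;g:
  0 f=>0 g=>0
  1 f=>1 g=>2
  2 f=>1 g=>2
  ⟦path⟧₁ = (0:0 1:2 2:2)
2) trace h;k:
  0 h=>1 k=>0
  1 h=>3 k=>2
  2 h=>3 k=>2
  ⟦path⟧₂ = (0:0 1:2 2:2)
Equal? same morphism ✓

Answer: COMMUTES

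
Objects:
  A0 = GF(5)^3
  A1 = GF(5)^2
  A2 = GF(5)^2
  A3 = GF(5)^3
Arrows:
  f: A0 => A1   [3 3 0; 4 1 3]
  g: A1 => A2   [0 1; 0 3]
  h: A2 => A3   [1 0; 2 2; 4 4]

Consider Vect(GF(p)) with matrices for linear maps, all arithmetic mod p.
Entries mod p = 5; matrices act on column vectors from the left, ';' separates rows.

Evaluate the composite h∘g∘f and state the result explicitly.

  e0=[1,0,0] f=>[3,4] g=>[4,2] h=>[4,2,4]
  e1=[0,1,0] f=>[3,1] g=>[1,3] h=>[1,3,1]
  e2=[0,0,1] f=>[0,3] g=>[3,4] h=>[3,4,3]
⟦path⟧: [4 1 3; 2 3 4; 4 1 3]

Answer: [4 1 3; 2 3 4; 4 1 3]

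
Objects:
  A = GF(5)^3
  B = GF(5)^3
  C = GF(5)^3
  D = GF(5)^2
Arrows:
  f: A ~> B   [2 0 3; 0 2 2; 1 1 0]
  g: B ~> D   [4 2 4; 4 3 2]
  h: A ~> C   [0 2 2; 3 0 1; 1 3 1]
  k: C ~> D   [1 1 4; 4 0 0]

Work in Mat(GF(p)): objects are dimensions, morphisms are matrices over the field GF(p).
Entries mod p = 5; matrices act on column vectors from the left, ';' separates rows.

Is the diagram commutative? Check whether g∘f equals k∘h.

Answer: DOES NOT COMMUTE

Work:
1) trace f;g:
  e0=⟨1,0,0⟩ f~>⟨2,0,1⟩ g~>⟨2,0⟩
  e1=⟨0,1,0⟩ f~>⟨0,2,1⟩ g~>⟨3,3⟩
  e2=⟨0,0,1⟩ f~>⟨3,2,0⟩ g~>⟨1,3⟩
  ⟦path⟧₁ = [2 3 1; 0 3 3]
2) trace h;k:
  e0=⟨1,0,0⟩ h~>⟨0,3,1⟩ k~>⟨2,0⟩
  e1=⟨0,1,0⟩ h~>⟨2,0,3⟩ k~>⟨4,3⟩
  e2=⟨0,0,1⟩ h~>⟨2,1,1⟩ k~>⟨2,3⟩
  ⟦path⟧₂ = [2 4 2; 0 3 3]
Equal? differ; not commutative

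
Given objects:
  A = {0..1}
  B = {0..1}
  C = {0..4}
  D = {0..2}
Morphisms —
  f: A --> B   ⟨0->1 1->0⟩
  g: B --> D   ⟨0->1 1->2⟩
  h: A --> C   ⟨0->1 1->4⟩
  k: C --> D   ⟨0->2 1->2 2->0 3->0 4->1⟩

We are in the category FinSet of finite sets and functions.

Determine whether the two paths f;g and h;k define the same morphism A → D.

1) trace f;g:
  0 f-->1 g-->2
  1 f-->0 g-->1
  ⟦path⟧₁ = ⟨0->2 1->1⟩
2) trace h;k:
  0 h-->1 k-->2
  1 h-->4 k-->1
  ⟦path⟧₂ = ⟨0->2 1->1⟩
Equal? same morphism ✓

Answer: COMMUTES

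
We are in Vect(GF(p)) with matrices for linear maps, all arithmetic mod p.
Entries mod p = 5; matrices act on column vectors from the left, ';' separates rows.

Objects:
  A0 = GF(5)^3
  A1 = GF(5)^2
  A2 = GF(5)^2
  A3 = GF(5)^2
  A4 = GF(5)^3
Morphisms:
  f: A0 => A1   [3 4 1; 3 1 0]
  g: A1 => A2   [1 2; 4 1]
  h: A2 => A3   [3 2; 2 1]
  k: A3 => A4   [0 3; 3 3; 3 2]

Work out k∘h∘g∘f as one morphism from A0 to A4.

Answer: [4 2 3; 0 3 1; 2 4 0]

Work:
  e0=[1,0,0] f=>[3,3] g=>[4,0] h=>[2,3] k=>[4,0,2]
  e1=[0,1,0] f=>[4,1] g=>[1,2] h=>[2,4] k=>[2,3,4]
  e2=[0,0,1] f=>[1,0] g=>[1,4] h=>[1,1] k=>[3,1,0]
⟦path⟧: [4 2 3; 0 3 1; 2 4 0]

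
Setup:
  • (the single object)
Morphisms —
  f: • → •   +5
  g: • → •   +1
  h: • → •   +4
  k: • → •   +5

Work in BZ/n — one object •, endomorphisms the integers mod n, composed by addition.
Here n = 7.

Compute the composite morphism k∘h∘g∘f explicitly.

  0 +5≡5 +1≡6 +4≡3 +5≡1  (mod 7)
⟦path⟧: +1

Answer: +1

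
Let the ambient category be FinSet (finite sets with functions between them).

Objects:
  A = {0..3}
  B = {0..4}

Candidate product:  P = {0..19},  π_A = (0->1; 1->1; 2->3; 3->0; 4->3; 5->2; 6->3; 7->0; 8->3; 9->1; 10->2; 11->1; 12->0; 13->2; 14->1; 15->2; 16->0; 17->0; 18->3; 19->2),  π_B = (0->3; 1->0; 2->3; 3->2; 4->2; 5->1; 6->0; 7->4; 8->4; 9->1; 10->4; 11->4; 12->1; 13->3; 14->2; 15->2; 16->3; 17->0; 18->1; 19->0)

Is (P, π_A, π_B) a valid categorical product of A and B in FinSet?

Answer: VALID PRODUCT

Trace:
|A|·|B| = 4·5 = 20;  |P| = 20
Check the pairing map k ↦ (π_A(k), π_B(k)):
  0 -> (1,3)
  1 -> (1,0)
  2 -> (3,3)
  3 -> (0,2)
  4 -> (3,2)
  5 -> (2,1)
  6 -> (3,0)
  7 -> (0,4)
  8 -> (3,4)
  9 -> (1,1)
  10 -> (2,4)
  11 -> (1,4)
  12 -> (0,1)
  13 -> (2,3)
  14 -> (1,2)
  15 -> (2,2)
  16 -> (0,3)
  17 -> (0,0)
  18 -> (3,1)
  19 -> (2,0)
distinct pairs in image: 20 / 20 needed
  → bijection onto A×B; projections well-typed.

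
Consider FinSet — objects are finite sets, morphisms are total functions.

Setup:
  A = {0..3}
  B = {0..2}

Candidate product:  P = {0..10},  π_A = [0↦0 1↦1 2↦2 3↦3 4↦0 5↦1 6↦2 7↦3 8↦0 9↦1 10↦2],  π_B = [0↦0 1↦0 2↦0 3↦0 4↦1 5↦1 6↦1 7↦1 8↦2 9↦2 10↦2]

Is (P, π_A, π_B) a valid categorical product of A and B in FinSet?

|A|·|B| = 4·3 = 12;  |P| = 11
  → cardinalities differ; no bijection possible.

Answer: NOT A VALID PRODUCT — |P|=11 ≠ |A|·|B|=12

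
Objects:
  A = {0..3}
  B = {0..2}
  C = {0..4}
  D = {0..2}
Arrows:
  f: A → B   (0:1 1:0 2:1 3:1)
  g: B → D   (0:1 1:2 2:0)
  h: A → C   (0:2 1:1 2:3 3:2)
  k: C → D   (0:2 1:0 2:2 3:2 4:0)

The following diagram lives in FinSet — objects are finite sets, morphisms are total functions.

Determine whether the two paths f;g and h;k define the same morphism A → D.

Answer: DOES NOT COMMUTE

Work:
1) trace f;g:
  0 f→1 g→2
  1 f→0 g→1
  2 f→1 g→2
  3 f→1 g→2
  composite₁ = (0:2 1:1 2:2 3:2)
2) trace h;k:
  0 h→2 k→2
  1 h→1 k→0
  2 h→3 k→2
  3 h→2 k→2
  composite₂ = (0:2 1:0 2:2 3:2)
Equal? differ; not commutative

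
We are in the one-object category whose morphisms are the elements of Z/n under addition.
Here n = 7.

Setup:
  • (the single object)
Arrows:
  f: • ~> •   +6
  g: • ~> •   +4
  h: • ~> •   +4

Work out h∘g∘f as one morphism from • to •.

Answer: +0

Derivation:
  0 +6≡6 +4≡3 +4≡0  (mod 7)
result: +0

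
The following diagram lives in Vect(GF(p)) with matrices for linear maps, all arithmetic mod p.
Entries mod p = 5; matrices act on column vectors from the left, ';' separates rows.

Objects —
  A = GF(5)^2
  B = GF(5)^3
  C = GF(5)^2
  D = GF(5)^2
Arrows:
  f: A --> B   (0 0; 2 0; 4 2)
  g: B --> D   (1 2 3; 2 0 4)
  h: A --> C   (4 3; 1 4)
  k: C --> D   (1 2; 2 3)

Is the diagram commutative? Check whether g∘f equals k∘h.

Along f;g (path 1):
  e0=(1,0) f-->(0,2,4) g-->(1,1)
  e1=(0,1) f-->(0,0,2) g-->(1,3)
  composite₁ = (1 1; 1 3)
Along h;k (path 2):
  e0=(1,0) h-->(4,1) k-->(1,1)
  e1=(0,1) h-->(3,4) k-->(1,3)
  composite₂ = (1 1; 1 3)
Equal? equal; square commutes

Answer: COMMUTES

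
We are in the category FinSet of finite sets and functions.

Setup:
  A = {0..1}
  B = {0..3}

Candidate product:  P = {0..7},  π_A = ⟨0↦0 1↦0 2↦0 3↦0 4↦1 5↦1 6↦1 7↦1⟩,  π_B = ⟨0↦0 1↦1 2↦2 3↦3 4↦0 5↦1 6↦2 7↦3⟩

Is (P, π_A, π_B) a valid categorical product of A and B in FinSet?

|A|·|B| = 2·4 = 8;  |P| = 8
Check the pairing map k ↦ (π_A(k), π_B(k)):
  0 ↦ (0,0)
  1 ↦ (0,1)
  2 ↦ (0,2)
  3 ↦ (0,3)
  4 ↦ (1,0)
  5 ↦ (1,1)
  6 ↦ (1,2)
  7 ↦ (1,3)
distinct pairs in image: 8 / 8 needed
  → bijection onto A×B; projections well-typed.

Answer: VALID PRODUCT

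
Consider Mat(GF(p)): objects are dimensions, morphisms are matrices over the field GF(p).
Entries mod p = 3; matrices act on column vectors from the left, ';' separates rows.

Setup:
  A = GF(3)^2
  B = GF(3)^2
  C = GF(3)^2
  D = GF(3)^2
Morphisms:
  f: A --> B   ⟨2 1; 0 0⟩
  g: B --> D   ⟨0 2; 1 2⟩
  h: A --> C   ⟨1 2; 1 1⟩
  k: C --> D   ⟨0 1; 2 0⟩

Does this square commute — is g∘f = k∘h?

Answer: DOES NOT COMMUTE

Derivation:
Along f;g (path 1):
  e0=[1,0] f-->[2,0] g-->[0,2]
  e1=[0,1] f-->[1,0] g-->[0,1]
  composite₁ = ⟨0 0; 2 1⟩
Along h;k (path 2):
  e0=[1,0] h-->[1,1] k-->[1,2]
  e1=[0,1] h-->[2,1] k-->[1,1]
  composite₂ = ⟨1 1; 2 1⟩
Equal? NO — does not commute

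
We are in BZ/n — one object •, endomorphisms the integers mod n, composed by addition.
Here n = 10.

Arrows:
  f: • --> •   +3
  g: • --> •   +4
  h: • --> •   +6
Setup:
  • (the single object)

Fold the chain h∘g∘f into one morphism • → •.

Answer: +3

Work:
  0 +3≡3 +4≡7 +6≡3  (mod 10)
result: +3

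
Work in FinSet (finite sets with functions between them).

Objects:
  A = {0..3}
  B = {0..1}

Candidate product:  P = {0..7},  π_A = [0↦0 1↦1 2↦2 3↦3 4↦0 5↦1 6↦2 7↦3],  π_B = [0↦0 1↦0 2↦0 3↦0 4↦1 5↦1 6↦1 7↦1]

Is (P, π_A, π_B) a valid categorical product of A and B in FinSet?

Answer: VALID PRODUCT

Trace:
|A|·|B| = 4·2 = 8;  |P| = 8
Check the pairing map k ↦ (π_A(k), π_B(k)):
  0 ↦ (0,0)
  1 ↦ (1,0)
  2 ↦ (2,0)
  3 ↦ (3,0)
  4 ↦ (0,1)
  5 ↦ (1,1)
  6 ↦ (2,1)
  7 ↦ (3,1)
distinct pairs in image: 8 / 8 needed
  → bijection onto A×B; projections well-typed.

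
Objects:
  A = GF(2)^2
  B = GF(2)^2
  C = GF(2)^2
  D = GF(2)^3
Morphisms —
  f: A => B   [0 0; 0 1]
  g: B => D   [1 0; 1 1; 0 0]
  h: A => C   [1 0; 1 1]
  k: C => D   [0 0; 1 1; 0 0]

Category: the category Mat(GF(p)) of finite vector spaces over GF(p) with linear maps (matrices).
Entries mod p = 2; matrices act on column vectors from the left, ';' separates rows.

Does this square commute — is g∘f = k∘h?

Answer: COMMUTES

Trace:
1) trace f;g:
  e0=[1,0] f=>[0,0] g=>[0,0,0]
  e1=[0,1] f=>[0,1] g=>[0,1,0]
  composite₁ = [0 0; 0 1; 0 0]
2) trace h;k:
  e0=[1,0] h=>[1,1] k=>[0,0,0]
  e1=[0,1] h=>[0,1] k=>[0,1,0]
  composite₂ = [0 0; 0 1; 0 0]
Equal? same morphism ✓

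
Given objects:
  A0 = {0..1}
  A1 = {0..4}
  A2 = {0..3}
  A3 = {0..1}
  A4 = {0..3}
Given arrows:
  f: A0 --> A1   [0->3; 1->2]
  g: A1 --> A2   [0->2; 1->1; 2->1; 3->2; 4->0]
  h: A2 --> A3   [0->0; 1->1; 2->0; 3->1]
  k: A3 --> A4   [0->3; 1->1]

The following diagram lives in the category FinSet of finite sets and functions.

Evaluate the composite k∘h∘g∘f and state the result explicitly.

Answer: [0->3; 1->1]

Work:
  0 f-->3 g-->2 h-->0 k-->3
  1 f-->2 g-->1 h-->1 k-->1
composite: [0->3; 1->1]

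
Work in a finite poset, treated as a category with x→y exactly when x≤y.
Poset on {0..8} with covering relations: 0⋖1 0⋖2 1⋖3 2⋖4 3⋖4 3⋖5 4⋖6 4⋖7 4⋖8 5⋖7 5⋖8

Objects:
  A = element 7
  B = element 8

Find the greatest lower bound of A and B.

Common predecessors of 7,8: {0,1,2,3,4,5}
  maximal lower bounds 4 and 5 are incomparable: neither 4<=5 nor 5<=4
→ no greatest lower bound exists

Answer: NO MEET EXISTS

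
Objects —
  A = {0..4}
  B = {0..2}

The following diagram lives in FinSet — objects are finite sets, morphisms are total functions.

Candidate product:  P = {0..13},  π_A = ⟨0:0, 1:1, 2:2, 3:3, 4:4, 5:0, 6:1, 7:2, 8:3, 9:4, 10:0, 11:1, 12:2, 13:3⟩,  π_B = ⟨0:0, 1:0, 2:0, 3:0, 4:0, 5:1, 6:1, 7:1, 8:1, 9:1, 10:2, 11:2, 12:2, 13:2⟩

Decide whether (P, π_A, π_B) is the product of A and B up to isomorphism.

Answer: NOT A VALID PRODUCT — |P|=14 ≠ |A|·|B|=15

Trace:
|A|·|B| = 5·3 = 15;  |P| = 14
  → cardinalities differ; no bijection possible.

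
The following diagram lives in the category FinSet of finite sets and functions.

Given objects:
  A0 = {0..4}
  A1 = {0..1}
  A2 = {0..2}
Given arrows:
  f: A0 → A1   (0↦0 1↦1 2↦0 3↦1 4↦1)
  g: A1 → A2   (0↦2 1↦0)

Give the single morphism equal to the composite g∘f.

  0 f→0 g→2
  1 f→1 g→0
  2 f→0 g→2
  3 f→1 g→0
  4 f→1 g→0
⟦path⟧: (0↦2 1↦0 2↦2 3↦0 4↦0)

Answer: (0↦2 1↦0 2↦2 3↦0 4↦0)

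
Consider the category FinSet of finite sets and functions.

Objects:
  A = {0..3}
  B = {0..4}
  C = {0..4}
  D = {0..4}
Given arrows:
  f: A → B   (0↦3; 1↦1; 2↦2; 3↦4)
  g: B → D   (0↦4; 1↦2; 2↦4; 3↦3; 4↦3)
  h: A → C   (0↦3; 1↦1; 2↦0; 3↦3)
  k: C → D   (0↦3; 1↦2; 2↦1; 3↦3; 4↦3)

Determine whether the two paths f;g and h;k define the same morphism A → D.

Path 1 = f;g:
  0 f→3 g→3
  1 f→1 g→2
  2 f→2 g→4
  3 f→4 g→3
  composite₁ = (0↦3; 1↦2; 2↦4; 3↦3)
Path 2 = h;k:
  0 h→3 k→3
  1 h→1 k→2
  2 h→0 k→3
  3 h→3 k→3
  composite₂ = (0↦3; 1↦2; 2↦3; 3↦3)
Equal? NO — does not commute

Answer: DOES NOT COMMUTE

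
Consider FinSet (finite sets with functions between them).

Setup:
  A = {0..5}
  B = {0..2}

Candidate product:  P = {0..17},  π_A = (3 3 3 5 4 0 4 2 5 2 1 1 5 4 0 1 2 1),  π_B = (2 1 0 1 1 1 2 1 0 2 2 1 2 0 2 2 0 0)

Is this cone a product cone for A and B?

Answer: NOT A VALID PRODUCT — duplicate pair at indices 15,10

Work:
|A|·|B| = 6·3 = 18;  |P| = 18
Check the pairing map k ↦ (π_A(k), π_B(k)):
  0 : (3,2)
  1 : (3,1)
  2 : (3,0)
  3 : (5,1)
  4 : (4,1)
  5 : (0,1)
  6 : (4,2)
  7 : (2,1)
  8 : (5,0)
  9 : (2,2)
  10 : (1,2)
  11 : (1,1)
  12 : (5,2)
  13 : (4,0)
  14 : (0,2)
  15 : (1,2)  ✗ repeats pair of k=10
  16 : (2,0)
  17 : (1,0)
distinct pairs in image: 17 / 18 needed
  → (1,2) hit at k=10 and k=15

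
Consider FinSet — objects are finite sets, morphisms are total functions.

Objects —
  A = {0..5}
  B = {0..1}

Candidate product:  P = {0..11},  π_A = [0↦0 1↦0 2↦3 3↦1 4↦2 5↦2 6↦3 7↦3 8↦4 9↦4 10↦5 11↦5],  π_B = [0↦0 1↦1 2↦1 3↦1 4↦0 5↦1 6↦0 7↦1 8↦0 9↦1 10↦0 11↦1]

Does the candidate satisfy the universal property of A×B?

Answer: NOT A VALID PRODUCT — duplicate pair at indices 7,2

Derivation:
|A|·|B| = 6·2 = 12;  |P| = 12
Check the pairing map k ↦ (π_A(k), π_B(k)):
  0 ↦ (0,0)
  1 ↦ (0,1)
  2 ↦ (3,1)
  3 ↦ (1,1)
  4 ↦ (2,0)
  5 ↦ (2,1)
  6 ↦ (3,0)
  7 ↦ (3,1)  ✗ repeats pair of k=2
  8 ↦ (4,0)
  9 ↦ (4,1)
  10 ↦ (5,0)
  11 ↦ (5,1)
distinct pairs in image: 11 / 12 needed
  → (3,1) hit at k=2 and k=7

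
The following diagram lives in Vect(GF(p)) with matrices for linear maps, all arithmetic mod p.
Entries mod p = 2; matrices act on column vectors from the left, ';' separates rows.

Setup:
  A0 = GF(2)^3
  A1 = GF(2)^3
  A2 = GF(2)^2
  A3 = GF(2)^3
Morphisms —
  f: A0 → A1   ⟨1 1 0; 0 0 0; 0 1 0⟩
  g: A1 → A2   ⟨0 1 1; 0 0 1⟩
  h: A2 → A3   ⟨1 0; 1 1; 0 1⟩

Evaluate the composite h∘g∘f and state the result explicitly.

Answer: ⟨0 1 0; 0 0 0; 0 1 0⟩

Work:
  e0=(1,0,0) f→(1,0,0) g→(0,0) h→(0,0,0)
  e1=(0,1,0) f→(1,0,1) g→(1,1) h→(1,0,1)
  e2=(0,0,1) f→(0,0,0) g→(0,0) h→(0,0,0)
composite: ⟨0 1 0; 0 0 0; 0 1 0⟩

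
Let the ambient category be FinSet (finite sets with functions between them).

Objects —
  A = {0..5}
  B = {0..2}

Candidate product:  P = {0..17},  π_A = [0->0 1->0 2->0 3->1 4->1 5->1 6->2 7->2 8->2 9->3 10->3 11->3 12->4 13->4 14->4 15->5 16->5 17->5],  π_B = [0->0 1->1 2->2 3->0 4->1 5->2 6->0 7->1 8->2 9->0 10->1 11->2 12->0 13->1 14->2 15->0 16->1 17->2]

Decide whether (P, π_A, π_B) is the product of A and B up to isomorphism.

|A|·|B| = 6·3 = 18;  |P| = 18
Check the pairing map k ↦ (π_A(k), π_B(k)):
  0 -> (0,0)
  1 -> (0,1)
  2 -> (0,2)
  3 -> (1,0)
  4 -> (1,1)
  5 -> (1,2)
  6 -> (2,0)
  7 -> (2,1)
  8 -> (2,2)
  9 -> (3,0)
  10 -> (3,1)
  11 -> (3,2)
  12 -> (4,0)
  13 -> (4,1)
  14 -> (4,2)
  15 -> (5,0)
  16 -> (5,1)
  17 -> (5,2)
distinct pairs in image: 18 / 18 needed
  → bijection onto A×B; projections well-typed.

Answer: VALID PRODUCT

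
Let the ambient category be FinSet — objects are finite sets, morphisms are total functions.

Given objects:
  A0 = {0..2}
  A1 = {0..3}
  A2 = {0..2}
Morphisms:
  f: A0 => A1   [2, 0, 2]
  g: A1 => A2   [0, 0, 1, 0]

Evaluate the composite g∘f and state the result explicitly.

  0 f=>2 g=>1
  1 f=>0 g=>0
  2 f=>2 g=>1
⟦path⟧: [1, 0, 1]

Answer: [1, 0, 1]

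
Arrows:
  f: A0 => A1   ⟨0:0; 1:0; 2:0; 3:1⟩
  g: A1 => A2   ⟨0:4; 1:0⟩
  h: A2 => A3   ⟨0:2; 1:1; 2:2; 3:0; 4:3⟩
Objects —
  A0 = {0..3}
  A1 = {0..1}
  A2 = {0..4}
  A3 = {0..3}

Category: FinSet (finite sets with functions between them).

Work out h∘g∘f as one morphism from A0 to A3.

  0 f=>0 g=>4 h=>3
  1 f=>0 g=>4 h=>3
  2 f=>0 g=>4 h=>3
  3 f=>1 g=>0 h=>2
composite: ⟨0:3; 1:3; 2:3; 3:2⟩

Answer: ⟨0:3; 1:3; 2:3; 3:2⟩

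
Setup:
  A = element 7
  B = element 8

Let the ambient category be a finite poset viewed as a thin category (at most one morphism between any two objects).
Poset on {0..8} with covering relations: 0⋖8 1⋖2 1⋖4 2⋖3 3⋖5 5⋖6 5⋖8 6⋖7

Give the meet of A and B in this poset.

Answer: A∧B = 5

Work:
Lower bounds of A=7 and B=8: {1,2,3,5}
  1 <= 5
  2 <= 5
  3 <= 5
  5 <= 5
glb = 5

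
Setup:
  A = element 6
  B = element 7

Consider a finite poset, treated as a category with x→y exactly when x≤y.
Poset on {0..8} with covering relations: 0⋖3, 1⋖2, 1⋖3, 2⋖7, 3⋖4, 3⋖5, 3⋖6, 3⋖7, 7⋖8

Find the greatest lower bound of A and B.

Lower bounds of A=6 and B=7: {0,1,3}
  0 ≤ 3
  1 ≤ 3
  3 ≤ 3
glb = 3

Answer: A∧B = 3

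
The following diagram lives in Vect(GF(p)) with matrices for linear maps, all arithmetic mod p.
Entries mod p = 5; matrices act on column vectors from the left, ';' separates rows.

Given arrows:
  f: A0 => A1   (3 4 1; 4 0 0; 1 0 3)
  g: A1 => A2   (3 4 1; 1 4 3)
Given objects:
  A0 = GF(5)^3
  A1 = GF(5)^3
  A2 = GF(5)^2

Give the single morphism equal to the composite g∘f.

  e0=⟨1,0,0⟩ f=>⟨3,4,1⟩ g=>⟨1,2⟩
  e1=⟨0,1,0⟩ f=>⟨4,0,0⟩ g=>⟨2,4⟩
  e2=⟨0,0,1⟩ f=>⟨1,0,3⟩ g=>⟨1,0⟩
⟦path⟧: (1 2 1; 2 4 0)

Answer: (1 2 1; 2 4 0)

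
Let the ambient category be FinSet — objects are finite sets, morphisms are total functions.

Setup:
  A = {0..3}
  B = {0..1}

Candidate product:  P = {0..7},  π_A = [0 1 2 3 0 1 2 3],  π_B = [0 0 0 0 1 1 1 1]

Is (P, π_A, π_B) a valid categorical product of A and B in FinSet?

|A|·|B| = 4·2 = 8;  |P| = 8
Check the pairing map k ↦ (π_A(k), π_B(k)):
  0 -> (0,0)
  1 -> (1,0)
  2 -> (2,0)
  3 -> (3,0)
  4 -> (0,1)
  5 -> (1,1)
  6 -> (2,1)
  7 -> (3,1)
distinct pairs in image: 8 / 8 needed
  → bijection onto A×B; projections well-typed.

Answer: VALID PRODUCT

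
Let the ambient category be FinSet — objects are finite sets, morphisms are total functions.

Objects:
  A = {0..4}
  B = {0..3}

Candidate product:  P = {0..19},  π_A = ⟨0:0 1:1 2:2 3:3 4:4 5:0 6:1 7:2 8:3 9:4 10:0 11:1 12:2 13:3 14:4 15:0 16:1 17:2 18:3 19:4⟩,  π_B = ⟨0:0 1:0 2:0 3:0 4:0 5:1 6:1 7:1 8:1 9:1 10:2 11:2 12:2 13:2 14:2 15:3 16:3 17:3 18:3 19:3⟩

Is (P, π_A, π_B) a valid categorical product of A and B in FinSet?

Answer: VALID PRODUCT

Derivation:
|A|·|B| = 5·4 = 20;  |P| = 20
Check the pairing map k ↦ (π_A(k), π_B(k)):
  0 : (0,0)
  1 : (1,0)
  2 : (2,0)
  3 : (3,0)
  4 : (4,0)
  5 : (0,1)
  6 : (1,1)
  7 : (2,1)
  8 : (3,1)
  9 : (4,1)
  10 : (0,2)
  11 : (1,2)
  12 : (2,2)
  13 : (3,2)
  14 : (4,2)
  15 : (0,3)
  16 : (1,3)
  17 : (2,3)
  18 : (3,3)
  19 : (4,3)
distinct pairs in image: 20 / 20 needed
  → bijection onto A×B; projections well-typed.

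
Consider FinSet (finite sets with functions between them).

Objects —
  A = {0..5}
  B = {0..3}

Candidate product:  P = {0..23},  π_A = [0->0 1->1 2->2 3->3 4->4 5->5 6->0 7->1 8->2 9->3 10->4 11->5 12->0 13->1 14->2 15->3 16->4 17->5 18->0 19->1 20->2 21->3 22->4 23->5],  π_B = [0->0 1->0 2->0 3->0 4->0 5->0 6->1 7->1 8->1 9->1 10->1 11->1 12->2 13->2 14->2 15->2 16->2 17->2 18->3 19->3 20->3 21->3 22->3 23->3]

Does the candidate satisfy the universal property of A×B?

Answer: VALID PRODUCT

Derivation:
|A|·|B| = 6·4 = 24;  |P| = 24
Check the pairing map k ↦ (π_A(k), π_B(k)):
  0 -> (0,0)
  1 -> (1,0)
  2 -> (2,0)
  3 -> (3,0)
  4 -> (4,0)
  5 -> (5,0)
  6 -> (0,1)
  7 -> (1,1)
  8 -> (2,1)
  9 -> (3,1)
  10 -> (4,1)
  11 -> (5,1)
  12 -> (0,2)
  13 -> (1,2)
  14 -> (2,2)
  15 -> (3,2)
  16 -> (4,2)
  17 -> (5,2)
  18 -> (0,3)
  19 -> (1,3)
  20 -> (2,3)
  21 -> (3,3)
  22 -> (4,3)
  23 -> (5,3)
distinct pairs in image: 24 / 24 needed
  → bijection onto A×B; projections well-typed.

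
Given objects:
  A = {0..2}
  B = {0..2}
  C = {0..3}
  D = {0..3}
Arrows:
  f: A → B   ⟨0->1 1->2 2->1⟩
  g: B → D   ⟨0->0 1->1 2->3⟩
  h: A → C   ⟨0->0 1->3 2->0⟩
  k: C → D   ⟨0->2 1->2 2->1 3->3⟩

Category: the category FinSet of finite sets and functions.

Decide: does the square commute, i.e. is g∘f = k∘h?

Answer: DOES NOT COMMUTE

Trace:
Path 1 = f;g:
  0 f→1 g→1
  1 f→2 g→3
  2 f→1 g→1
  result₁ = ⟨0->1 1->3 2->1⟩
Path 2 = h;k:
  0 h→0 k→2
  1 h→3 k→3
  2 h→0 k→2
  result₂ = ⟨0->2 1->3 2->2⟩
Equal? NO — does not commute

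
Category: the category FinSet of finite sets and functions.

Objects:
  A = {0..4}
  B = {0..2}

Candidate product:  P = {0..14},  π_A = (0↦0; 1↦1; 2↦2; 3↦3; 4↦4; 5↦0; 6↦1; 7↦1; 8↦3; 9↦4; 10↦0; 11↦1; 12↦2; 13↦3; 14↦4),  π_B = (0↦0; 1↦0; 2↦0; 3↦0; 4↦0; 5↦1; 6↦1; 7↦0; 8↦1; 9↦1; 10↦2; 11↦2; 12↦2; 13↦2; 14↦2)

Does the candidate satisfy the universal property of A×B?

Answer: NOT A VALID PRODUCT — duplicate pair at indices 1,7

Trace:
|A|·|B| = 5·3 = 15;  |P| = 15
Check the pairing map k ↦ (π_A(k), π_B(k)):
  0 ↦ (0,0)
  1 ↦ (1,0)
  2 ↦ (2,0)
  3 ↦ (3,0)
  4 ↦ (4,0)
  5 ↦ (0,1)
  6 ↦ (1,1)
  7 ↦ (1,0)  ✗ repeats pair of k=1
  8 ↦ (3,1)
  9 ↦ (4,1)
  10 ↦ (0,2)
  11 ↦ (1,2)
  12 ↦ (2,2)
  13 ↦ (3,2)
  14 ↦ (4,2)
distinct pairs in image: 14 / 15 needed
  → (1,0) hit at k=1 and k=7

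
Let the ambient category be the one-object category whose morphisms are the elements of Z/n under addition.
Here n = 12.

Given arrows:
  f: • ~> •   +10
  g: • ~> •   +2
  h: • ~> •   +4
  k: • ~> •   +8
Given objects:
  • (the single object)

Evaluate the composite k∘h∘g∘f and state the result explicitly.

Answer: +0

Trace:
  0 +10≡10 +2≡0 +4≡4 +8≡0  (mod 12)
⟦path⟧: +0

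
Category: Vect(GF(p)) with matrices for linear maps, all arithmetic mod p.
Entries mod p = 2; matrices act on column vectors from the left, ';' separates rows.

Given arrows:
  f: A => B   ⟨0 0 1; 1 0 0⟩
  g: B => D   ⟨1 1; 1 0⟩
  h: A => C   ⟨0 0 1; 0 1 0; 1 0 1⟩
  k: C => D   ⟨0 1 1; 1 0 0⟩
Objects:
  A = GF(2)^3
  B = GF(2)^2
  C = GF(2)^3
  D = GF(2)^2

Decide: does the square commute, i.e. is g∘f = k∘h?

Path 1 = f;g:
  e0=⟨1,0,0⟩ f=>⟨0,1⟩ g=>⟨1,0⟩
  e1=⟨0,1,0⟩ f=>⟨0,0⟩ g=>⟨0,0⟩
  e2=⟨0,0,1⟩ f=>⟨1,0⟩ g=>⟨1,1⟩
  ⟦path⟧₁ = ⟨1 0 1; 0 0 1⟩
Path 2 = h;k:
  e0=⟨1,0,0⟩ h=>⟨0,0,1⟩ k=>⟨1,0⟩
  e1=⟨0,1,0⟩ h=>⟨0,1,0⟩ k=>⟨1,0⟩
  e2=⟨0,0,1⟩ h=>⟨1,0,1⟩ k=>⟨1,1⟩
  ⟦path⟧₂ = ⟨1 1 1; 0 0 1⟩
Equal? differ; not commutative

Answer: DOES NOT COMMUTE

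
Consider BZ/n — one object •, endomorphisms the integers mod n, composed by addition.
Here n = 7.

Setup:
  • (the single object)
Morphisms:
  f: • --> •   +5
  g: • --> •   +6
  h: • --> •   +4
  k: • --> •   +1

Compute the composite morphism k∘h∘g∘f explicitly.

Answer: +2

Work:
  0 +5≡5 +6≡4 +4≡1 +1≡2  (mod 7)
result: +2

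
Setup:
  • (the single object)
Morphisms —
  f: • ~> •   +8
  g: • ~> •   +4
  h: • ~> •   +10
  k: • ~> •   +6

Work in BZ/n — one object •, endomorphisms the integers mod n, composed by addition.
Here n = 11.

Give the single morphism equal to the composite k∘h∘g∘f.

Answer: +6

Work:
  0 +8≡8 +4≡1 +10≡0 +6≡6  (mod 11)
composite: +6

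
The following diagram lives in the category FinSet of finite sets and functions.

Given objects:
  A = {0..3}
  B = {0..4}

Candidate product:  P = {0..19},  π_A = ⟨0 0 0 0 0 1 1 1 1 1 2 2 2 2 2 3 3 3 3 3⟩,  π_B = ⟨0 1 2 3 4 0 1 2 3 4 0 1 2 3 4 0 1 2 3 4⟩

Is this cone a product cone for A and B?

|A|·|B| = 4·5 = 20;  |P| = 20
Check the pairing map k ↦ (π_A(k), π_B(k)):
  0 : (0,0)
  1 : (0,1)
  2 : (0,2)
  3 : (0,3)
  4 : (0,4)
  5 : (1,0)
  6 : (1,1)
  7 : (1,2)
  8 : (1,3)
  9 : (1,4)
  10 : (2,0)
  11 : (2,1)
  12 : (2,2)
  13 : (2,3)
  14 : (2,4)
  15 : (3,0)
  16 : (3,1)
  17 : (3,2)
  18 : (3,3)
  19 : (3,4)
distinct pairs in image: 20 / 20 needed
  → bijection onto A×B; projections well-typed.

Answer: VALID PRODUCT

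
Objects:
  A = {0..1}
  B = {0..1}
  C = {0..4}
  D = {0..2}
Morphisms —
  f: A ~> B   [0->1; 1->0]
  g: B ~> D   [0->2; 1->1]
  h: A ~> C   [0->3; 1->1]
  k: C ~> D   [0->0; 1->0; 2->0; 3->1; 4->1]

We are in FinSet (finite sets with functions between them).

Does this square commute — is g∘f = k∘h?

Answer: DOES NOT COMMUTE

Work:
1) trace f;g:
  0 f~>1 g~>1
  1 f~>0 g~>2
  result₁ = [0->1; 1->2]
2) trace h;k:
  0 h~>3 k~>1
  1 h~>1 k~>0
  result₂ = [0->1; 1->0]
Equal? NO — does not commute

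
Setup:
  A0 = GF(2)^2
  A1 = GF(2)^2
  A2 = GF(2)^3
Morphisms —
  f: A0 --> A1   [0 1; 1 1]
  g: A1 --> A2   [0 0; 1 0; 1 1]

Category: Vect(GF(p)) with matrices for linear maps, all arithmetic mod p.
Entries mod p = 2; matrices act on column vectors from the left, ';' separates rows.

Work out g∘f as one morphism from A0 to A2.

  e0=[1,0] f-->[0,1] g-->[0,0,1]
  e1=[0,1] f-->[1,1] g-->[0,1,0]
result: [0 0; 0 1; 1 0]

Answer: [0 0; 0 1; 1 0]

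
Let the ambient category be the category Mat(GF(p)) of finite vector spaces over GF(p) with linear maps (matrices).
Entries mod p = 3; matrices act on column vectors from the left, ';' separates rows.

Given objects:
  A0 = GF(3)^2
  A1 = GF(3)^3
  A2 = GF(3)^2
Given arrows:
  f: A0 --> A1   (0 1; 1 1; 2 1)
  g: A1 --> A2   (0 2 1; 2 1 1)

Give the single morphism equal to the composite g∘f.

Answer: (1 0; 0 1)

Derivation:
  e0=(1,0) f-->(0,1,2) g-->(1,0)
  e1=(0,1) f-->(1,1,1) g-->(0,1)
result: (1 0; 0 1)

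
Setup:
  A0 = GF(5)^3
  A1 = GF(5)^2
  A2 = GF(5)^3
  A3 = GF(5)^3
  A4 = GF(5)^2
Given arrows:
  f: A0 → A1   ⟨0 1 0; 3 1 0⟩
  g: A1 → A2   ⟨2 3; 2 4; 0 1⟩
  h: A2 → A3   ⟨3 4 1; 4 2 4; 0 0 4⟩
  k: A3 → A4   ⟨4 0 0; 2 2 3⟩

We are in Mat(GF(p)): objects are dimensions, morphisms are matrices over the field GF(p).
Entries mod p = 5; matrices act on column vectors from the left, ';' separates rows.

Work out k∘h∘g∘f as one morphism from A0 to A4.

Answer: ⟨2 0 0; 1 4 0⟩

Derivation:
  e0=(1,0,0) f→(0,3) g→(4,2,3) h→(3,2,2) k→(2,1)
  e1=(0,1,0) f→(1,1) g→(0,1,1) h→(0,1,4) k→(0,4)
  e2=(0,0,1) f→(0,0) g→(0,0,0) h→(0,0,0) k→(0,0)
⟦path⟧: ⟨2 0 0; 1 4 0⟩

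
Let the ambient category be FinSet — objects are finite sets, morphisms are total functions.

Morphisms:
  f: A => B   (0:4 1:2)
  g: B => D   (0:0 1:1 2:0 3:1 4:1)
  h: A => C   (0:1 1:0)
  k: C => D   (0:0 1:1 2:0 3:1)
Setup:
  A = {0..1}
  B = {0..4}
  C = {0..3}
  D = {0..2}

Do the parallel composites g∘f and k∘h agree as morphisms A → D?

Answer: COMMUTES

Work:
Along f;g (path 1):
  0 f=>4 g=>1
  1 f=>2 g=>0
  composite₁ = (0:1 1:0)
Along h;k (path 2):
  0 h=>1 k=>1
  1 h=>0 k=>0
  composite₂ = (0:1 1:0)
Equal? same morphism ✓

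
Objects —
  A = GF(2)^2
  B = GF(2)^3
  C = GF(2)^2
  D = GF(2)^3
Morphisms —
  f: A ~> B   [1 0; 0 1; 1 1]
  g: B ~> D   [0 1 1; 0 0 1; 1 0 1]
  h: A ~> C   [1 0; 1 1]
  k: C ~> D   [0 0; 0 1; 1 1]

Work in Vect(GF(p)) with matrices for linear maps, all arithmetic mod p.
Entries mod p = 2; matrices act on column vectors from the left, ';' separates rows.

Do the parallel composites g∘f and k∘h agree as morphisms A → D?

1) trace f;g:
  e0=⟨1,0⟩ f~>⟨1,0,1⟩ g~>⟨1,1,0⟩
  e1=⟨0,1⟩ f~>⟨0,1,1⟩ g~>⟨0,1,1⟩
  ⟦path⟧₁ = [1 0; 1 1; 0 1]
2) trace h;k:
  e0=⟨1,0⟩ h~>⟨1,1⟩ k~>⟨0,1,0⟩
  e1=⟨0,1⟩ h~>⟨0,1⟩ k~>⟨0,1,1⟩
  ⟦path⟧₂ = [0 0; 1 1; 0 1]
Equal? differ; not commutative

Answer: DOES NOT COMMUTE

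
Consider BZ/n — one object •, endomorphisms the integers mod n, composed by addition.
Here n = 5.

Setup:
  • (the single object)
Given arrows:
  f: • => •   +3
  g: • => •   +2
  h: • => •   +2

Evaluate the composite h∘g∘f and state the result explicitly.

  0 +3≡3 +2≡0 +2≡2  (mod 5)
result: +2

Answer: +2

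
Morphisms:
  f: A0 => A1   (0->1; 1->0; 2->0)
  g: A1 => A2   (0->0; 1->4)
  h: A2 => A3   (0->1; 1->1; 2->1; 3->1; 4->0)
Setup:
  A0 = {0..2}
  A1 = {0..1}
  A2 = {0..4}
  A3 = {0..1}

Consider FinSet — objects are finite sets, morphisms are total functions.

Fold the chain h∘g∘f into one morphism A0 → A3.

Answer: (0->0; 1->1; 2->1)

Derivation:
  0 f=>1 g=>4 h=>0
  1 f=>0 g=>0 h=>1
  2 f=>0 g=>0 h=>1
composite: (0->0; 1->1; 2->1)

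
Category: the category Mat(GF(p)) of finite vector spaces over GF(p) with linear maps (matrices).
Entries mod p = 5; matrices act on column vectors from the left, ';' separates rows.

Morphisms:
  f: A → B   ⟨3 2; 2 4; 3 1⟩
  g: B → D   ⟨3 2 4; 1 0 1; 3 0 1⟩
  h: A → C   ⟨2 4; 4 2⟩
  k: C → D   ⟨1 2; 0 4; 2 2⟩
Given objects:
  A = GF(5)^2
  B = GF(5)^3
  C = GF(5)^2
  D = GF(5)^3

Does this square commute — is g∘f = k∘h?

1) trace f;g:
  e0=[1,0] f→[3,2,3] g→[0,1,2]
  e1=[0,1] f→[2,4,1] g→[3,3,2]
  ⟦path⟧₁ = ⟨0 3; 1 3; 2 2⟩
2) trace h;k:
  e0=[1,0] h→[2,4] k→[0,1,2]
  e1=[0,1] h→[4,2] k→[3,3,2]
  ⟦path⟧₂ = ⟨0 3; 1 3; 2 2⟩
Equal? YES — commutes

Answer: COMMUTES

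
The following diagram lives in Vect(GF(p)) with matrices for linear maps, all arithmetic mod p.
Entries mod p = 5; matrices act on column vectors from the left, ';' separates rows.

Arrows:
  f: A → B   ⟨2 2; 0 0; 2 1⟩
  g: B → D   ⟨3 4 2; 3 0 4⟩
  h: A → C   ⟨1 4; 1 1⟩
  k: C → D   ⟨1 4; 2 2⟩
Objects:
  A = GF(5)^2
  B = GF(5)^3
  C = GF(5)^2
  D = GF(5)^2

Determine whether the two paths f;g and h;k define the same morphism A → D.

Answer: COMMUTES

Derivation:
Along f;g (path 1):
  e0=[1,0] f→[2,0,2] g→[0,4]
  e1=[0,1] f→[2,0,1] g→[3,0]
  ⟦path⟧₁ = ⟨0 3; 4 0⟩
Along h;k (path 2):
  e0=[1,0] h→[1,1] k→[0,4]
  e1=[0,1] h→[4,1] k→[3,0]
  ⟦path⟧₂ = ⟨0 3; 4 0⟩
Equal? equal; square commutes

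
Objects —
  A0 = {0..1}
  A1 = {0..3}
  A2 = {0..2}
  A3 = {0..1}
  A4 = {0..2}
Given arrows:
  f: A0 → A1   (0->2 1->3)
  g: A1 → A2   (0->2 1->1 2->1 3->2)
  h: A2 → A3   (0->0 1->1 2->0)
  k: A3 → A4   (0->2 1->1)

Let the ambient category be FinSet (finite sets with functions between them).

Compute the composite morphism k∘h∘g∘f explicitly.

  0 f→2 g→1 h→1 k→1
  1 f→3 g→2 h→0 k→2
composite: (0->1 1->2)

Answer: (0->1 1->2)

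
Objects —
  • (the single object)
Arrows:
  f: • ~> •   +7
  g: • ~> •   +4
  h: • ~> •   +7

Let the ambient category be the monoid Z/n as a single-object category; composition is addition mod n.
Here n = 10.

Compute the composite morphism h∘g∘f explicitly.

  0 +7≡7 +4≡1 +7≡8  (mod 10)
⟦path⟧: +8

Answer: +8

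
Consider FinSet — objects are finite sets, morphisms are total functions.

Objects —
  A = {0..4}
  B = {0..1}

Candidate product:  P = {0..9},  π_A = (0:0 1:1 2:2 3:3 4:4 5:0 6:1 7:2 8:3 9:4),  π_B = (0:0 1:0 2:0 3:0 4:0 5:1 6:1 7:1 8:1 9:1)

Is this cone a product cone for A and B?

Answer: VALID PRODUCT

Derivation:
|A|·|B| = 5·2 = 10;  |P| = 10
Check the pairing map k ↦ (π_A(k), π_B(k)):
  0 : (0,0)
  1 : (1,0)
  2 : (2,0)
  3 : (3,0)
  4 : (4,0)
  5 : (0,1)
  6 : (1,1)
  7 : (2,1)
  8 : (3,1)
  9 : (4,1)
distinct pairs in image: 10 / 10 needed
  → bijection onto A×B; projections well-typed.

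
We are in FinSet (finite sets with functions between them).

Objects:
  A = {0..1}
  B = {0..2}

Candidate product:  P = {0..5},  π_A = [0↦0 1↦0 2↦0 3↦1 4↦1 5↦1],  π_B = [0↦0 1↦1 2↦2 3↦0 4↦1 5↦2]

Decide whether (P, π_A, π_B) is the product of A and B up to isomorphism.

Answer: VALID PRODUCT

Trace:
|A|·|B| = 2·3 = 6;  |P| = 6
Check the pairing map k ↦ (π_A(k), π_B(k)):
  0 ↦ (0,0)
  1 ↦ (0,1)
  2 ↦ (0,2)
  3 ↦ (1,0)
  4 ↦ (1,1)
  5 ↦ (1,2)
distinct pairs in image: 6 / 6 needed
  → bijection onto A×B; projections well-typed.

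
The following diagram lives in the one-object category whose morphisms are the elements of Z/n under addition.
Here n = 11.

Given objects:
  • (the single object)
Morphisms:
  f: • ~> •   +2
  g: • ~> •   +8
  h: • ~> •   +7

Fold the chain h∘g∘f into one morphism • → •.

Answer: +6

Trace:
  0 +2≡2 +8≡10 +7≡6  (mod 11)
⟦path⟧: +6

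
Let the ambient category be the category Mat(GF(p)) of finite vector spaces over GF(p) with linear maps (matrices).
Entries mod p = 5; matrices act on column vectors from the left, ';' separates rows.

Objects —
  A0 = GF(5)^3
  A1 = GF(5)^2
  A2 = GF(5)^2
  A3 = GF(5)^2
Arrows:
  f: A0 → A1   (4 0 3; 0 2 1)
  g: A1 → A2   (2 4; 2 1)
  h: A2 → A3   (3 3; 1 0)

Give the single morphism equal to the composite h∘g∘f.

Answer: (3 0 1; 3 3 0)

Trace:
  e0=⟨1,0,0⟩ f→⟨4,0⟩ g→⟨3,3⟩ h→⟨3,3⟩
  e1=⟨0,1,0⟩ f→⟨0,2⟩ g→⟨3,2⟩ h→⟨0,3⟩
  e2=⟨0,0,1⟩ f→⟨3,1⟩ g→⟨0,2⟩ h→⟨1,0⟩
result: (3 0 1; 3 3 0)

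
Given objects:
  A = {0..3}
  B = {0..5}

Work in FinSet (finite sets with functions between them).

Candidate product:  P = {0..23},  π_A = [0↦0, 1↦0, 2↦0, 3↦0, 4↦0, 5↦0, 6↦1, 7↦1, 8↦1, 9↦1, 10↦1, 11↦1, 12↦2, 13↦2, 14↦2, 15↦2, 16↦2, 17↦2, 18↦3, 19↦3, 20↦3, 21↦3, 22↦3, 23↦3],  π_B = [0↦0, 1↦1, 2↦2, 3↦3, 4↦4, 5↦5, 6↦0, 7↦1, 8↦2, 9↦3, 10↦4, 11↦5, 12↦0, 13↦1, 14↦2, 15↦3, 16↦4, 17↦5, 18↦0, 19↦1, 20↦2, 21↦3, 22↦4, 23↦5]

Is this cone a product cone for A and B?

Answer: VALID PRODUCT

Work:
|A|·|B| = 4·6 = 24;  |P| = 24
Check the pairing map k ↦ (π_A(k), π_B(k)):
  0 ↦ (0,0)
  1 ↦ (0,1)
  2 ↦ (0,2)
  3 ↦ (0,3)
  4 ↦ (0,4)
  5 ↦ (0,5)
  6 ↦ (1,0)
  7 ↦ (1,1)
  8 ↦ (1,2)
  9 ↦ (1,3)
  10 ↦ (1,4)
  11 ↦ (1,5)
  12 ↦ (2,0)
  13 ↦ (2,1)
  14 ↦ (2,2)
  15 ↦ (2,3)
  16 ↦ (2,4)
  17 ↦ (2,5)
  18 ↦ (3,0)
  19 ↦ (3,1)
  20 ↦ (3,2)
  21 ↦ (3,3)
  22 ↦ (3,4)
  23 ↦ (3,5)
distinct pairs in image: 24 / 24 needed
  → bijection onto A×B; projections well-typed.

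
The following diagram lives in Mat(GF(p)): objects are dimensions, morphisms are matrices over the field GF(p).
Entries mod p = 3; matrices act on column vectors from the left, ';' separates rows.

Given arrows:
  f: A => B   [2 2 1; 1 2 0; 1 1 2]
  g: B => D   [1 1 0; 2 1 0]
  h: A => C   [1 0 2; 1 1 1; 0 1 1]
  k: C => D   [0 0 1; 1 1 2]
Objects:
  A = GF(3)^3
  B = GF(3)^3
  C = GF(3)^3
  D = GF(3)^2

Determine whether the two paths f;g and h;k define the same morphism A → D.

Answer: COMMUTES

Trace:
Along f;g (path 1):
  e0=⟨1,0,0⟩ f=>⟨2,1,1⟩ g=>⟨0,2⟩
  e1=⟨0,1,0⟩ f=>⟨2,2,1⟩ g=>⟨1,0⟩
  e2=⟨0,0,1⟩ f=>⟨1,0,2⟩ g=>⟨1,2⟩
  ⟦path⟧₁ = [0 1 1; 2 0 2]
Along h;k (path 2):
  e0=⟨1,0,0⟩ h=>⟨1,1,0⟩ k=>⟨0,2⟩
  e1=⟨0,1,0⟩ h=>⟨0,1,1⟩ k=>⟨1,0⟩
  e2=⟨0,0,1⟩ h=>⟨2,1,1⟩ k=>⟨1,2⟩
  ⟦path⟧₂ = [0 1 1; 2 0 2]
Equal? equal; square commutes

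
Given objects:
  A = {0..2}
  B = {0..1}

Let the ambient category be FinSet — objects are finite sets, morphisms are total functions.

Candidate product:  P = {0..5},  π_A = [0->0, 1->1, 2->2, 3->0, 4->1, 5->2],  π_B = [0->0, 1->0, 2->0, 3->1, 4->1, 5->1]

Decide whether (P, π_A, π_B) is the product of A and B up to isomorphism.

Answer: VALID PRODUCT

Derivation:
|A|·|B| = 3·2 = 6;  |P| = 6
Check the pairing map k ↦ (π_A(k), π_B(k)):
  0 -> (0,0)
  1 -> (1,0)
  2 -> (2,0)
  3 -> (0,1)
  4 -> (1,1)
  5 -> (2,1)
distinct pairs in image: 6 / 6 needed
  → bijection onto A×B; projections well-typed.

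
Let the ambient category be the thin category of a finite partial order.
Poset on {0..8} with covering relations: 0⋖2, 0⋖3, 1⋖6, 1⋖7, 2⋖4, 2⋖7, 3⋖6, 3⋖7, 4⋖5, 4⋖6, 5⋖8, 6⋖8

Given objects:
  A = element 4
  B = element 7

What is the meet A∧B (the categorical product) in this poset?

Answer: A∧B = 2

Derivation:
{x : x<=A ∧ x<=B} = {0,2}  (A=4, B=7)
  0 <= 2
  2 <= 2
glb = 2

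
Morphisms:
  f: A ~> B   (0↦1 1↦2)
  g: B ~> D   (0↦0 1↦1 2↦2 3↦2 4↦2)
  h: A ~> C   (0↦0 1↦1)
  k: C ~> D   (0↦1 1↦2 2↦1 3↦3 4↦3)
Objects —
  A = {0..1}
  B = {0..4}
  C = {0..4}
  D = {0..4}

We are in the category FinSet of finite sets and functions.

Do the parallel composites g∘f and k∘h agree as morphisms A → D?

Path 1 = f;g:
  0 f~>1 g~>1
  1 f~>2 g~>2
  result₁ = (0↦1 1↦2)
Path 2 = h;k:
  0 h~>0 k~>1
  1 h~>1 k~>2
  result₂ = (0↦1 1↦2)
Equal? equal; square commutes

Answer: COMMUTES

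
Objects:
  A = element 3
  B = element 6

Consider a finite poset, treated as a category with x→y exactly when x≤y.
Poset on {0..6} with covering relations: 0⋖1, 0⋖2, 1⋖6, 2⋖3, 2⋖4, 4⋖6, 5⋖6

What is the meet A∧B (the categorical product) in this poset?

Answer: A∧B = 2

Trace:
Lower bounds of A=3 and B=6: {0,2}
  0 ⊑ 2
  2 ⊑ 2
glb = 2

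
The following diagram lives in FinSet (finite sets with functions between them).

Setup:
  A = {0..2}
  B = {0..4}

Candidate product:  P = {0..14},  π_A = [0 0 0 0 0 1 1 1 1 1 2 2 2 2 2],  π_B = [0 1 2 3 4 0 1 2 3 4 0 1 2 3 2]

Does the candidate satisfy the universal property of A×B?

Answer: NOT A VALID PRODUCT — duplicate pair at indices 12,14

Derivation:
|A|·|B| = 3·5 = 15;  |P| = 15
Check the pairing map k ↦ (π_A(k), π_B(k)):
  0 -> (0,0)
  1 -> (0,1)
  2 -> (0,2)
  3 -> (0,3)
  4 -> (0,4)
  5 -> (1,0)
  6 -> (1,1)
  7 -> (1,2)
  8 -> (1,3)
  9 -> (1,4)
  10 -> (2,0)
  11 -> (2,1)
  12 -> (2,2)
  13 -> (2,3)
  14 -> (2,2)  ✗ repeats pair of k=12
distinct pairs in image: 14 / 15 needed
  → (2,2) hit at k=12 and k=14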